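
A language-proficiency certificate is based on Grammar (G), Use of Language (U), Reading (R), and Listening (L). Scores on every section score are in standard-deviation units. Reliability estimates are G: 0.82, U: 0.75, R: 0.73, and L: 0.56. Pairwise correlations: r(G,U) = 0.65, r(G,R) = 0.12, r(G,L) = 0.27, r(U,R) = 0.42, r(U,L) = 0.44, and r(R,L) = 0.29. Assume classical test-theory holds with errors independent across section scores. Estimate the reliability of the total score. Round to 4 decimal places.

Var(G+U+R+L) = 4 + 2·[0.65 + 0.12 + 0.27 + 0.42 + 0.44 + 0.29] = 4 + 4.38 = 8.38.
Under uncorrelated errors the observed covariances equal the true-score covariances, so only the own-variance terms attenuate.
True-score variance = [0.82 + 0.75 + 0.73 + 0.56] + 4.38 = 2.86 + 4.38 = 7.24.
Reliability = 7.24 / 8.38 = 0.8640.

0.8640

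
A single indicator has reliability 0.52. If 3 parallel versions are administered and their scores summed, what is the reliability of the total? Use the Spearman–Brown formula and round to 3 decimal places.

ρ_k = kρ / (1 + (k−1)ρ) = 3·0.52 / (1 + 2·0.52) = 1.560 / 2.040 = 0.765.

0.765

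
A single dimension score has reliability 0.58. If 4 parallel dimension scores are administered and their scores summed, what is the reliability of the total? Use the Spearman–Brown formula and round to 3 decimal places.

0.847

ρ_k = kρ / (1 + (k−1)ρ) = 4·0.58 / (1 + 3·0.58) = 2.320 / 2.740 = 0.847.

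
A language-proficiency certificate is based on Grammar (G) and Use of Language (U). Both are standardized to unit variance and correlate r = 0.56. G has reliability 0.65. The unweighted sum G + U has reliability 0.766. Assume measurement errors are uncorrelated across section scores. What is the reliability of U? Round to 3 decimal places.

Var(G+U) = 2 + 2·0.56 = 3.120.
True-score variance = ρ_G + ρ_U + 2·0.56, so 0.766 = (0.65 + ρ_U + 1.12) / 3.120.
ρ_U = 0.766·3.120 − 0.65 − 1.12 = 0.620.

0.620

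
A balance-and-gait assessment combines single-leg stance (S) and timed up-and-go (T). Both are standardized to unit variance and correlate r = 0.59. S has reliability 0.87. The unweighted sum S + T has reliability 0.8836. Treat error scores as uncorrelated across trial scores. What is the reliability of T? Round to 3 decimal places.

Var(S+T) = 2 + 2·0.59 = 3.180.
True-score variance = ρ_S + ρ_T + 2·0.59, so 0.8836 = (0.87 + ρ_T + 1.18) / 3.180.
ρ_T = 0.8836·3.180 − 0.87 − 1.18 = 0.760.

0.760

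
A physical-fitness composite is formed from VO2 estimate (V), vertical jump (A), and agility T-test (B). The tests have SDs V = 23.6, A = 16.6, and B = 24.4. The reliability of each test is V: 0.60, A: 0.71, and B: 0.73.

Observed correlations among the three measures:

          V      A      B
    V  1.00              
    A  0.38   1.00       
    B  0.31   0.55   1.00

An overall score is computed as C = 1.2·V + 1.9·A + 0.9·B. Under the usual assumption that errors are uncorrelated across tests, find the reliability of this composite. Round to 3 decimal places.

Var(C) = 1.2²·23.6² + 1.9²·16.6² + 0.9²·24.4² + 2·[2.28·23.6·16.6·0.38 + 1.08·23.6·24.4·0.31 + 1.71·16.6·24.4·0.55] = 2279.04 + 1826.3 = 4105.34.
With uncorrelated errors the cross-covariances are all true-score covariance, so they carry over unchanged; only the diagonal terms shrink to ρᵢσᵢ².
True-score variance = [1.2²·23.6²·0.60 + 1.9²·16.6²·0.71 + 0.9²·24.4²·0.73] + 1826.3 = 1539.54 + 1826.3 = 3365.84.
Reliability = 3365.84 / 4105.34 = 0.820.

0.820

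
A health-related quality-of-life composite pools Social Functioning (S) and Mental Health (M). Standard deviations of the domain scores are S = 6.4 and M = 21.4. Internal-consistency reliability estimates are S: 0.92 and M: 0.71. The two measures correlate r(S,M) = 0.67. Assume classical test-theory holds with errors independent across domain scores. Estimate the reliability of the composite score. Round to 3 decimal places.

Var(S+M) = 6.4² + 21.4² + 2·[6.4·21.4·0.67] = 498.92 + 183.526 = 682.446.
Because errors are independent across components, Cov(Tᵢ,Tⱼ) = Cov(Xᵢ,Xⱼ); the off-diagonal part of the true-score variance is the same as above.
True-score variance = [6.4²·0.92 + 21.4²·0.71] + 183.526 = 362.835 + 183.526 = 546.361.
Reliability = 546.361 / 682.446 = 0.801.

0.801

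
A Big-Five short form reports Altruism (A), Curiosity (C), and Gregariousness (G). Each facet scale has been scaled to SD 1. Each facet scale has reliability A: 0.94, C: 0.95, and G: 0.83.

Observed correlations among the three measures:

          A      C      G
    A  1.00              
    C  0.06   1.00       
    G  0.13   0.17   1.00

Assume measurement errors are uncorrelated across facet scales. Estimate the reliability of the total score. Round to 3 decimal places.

Var(A+C+G) = 3 + 2·[0.06 + 0.13 + 0.17] = 3 + 0.72 = 3.72.
With uncorrelated errors the cross-covariances are all true-score covariance, so they carry over unchanged; only the diagonal terms shrink to ρᵢσᵢ².
True-score variance = [0.94 + 0.95 + 0.83] + 0.72 = 2.72 + 0.72 = 3.44.
Reliability = 3.44 / 3.72 = 0.925.

0.925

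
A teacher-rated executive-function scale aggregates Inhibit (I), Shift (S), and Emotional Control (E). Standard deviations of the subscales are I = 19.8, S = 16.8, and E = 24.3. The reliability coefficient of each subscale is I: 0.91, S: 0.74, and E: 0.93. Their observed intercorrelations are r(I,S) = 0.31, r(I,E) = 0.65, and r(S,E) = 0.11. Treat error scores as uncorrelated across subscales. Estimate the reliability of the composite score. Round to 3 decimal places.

0.931

Var(I+S+E) = 19.8² + 16.8² + 24.3² + 2·[19.8·16.8·0.31 + 19.8·24.3·0.65 + 16.8·24.3·0.11] = 1264.77 + 921.532 = 2186.3.
Under uncorrelated errors the observed covariances equal the true-score covariances, so only the own-variance terms attenuate.
True-score variance = [19.8²·0.91 + 16.8²·0.74 + 24.3²·0.93] + 921.532 = 1114.77 + 921.532 = 2036.3.
Reliability = 2036.3 / 2186.3 = 0.931.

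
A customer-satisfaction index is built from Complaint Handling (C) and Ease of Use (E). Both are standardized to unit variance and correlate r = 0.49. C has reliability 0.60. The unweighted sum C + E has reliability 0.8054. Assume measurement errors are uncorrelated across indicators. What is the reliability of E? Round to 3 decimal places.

Var(C+E) = 2 + 2·0.49 = 2.980.
True-score variance = ρ_C + ρ_E + 2·0.49, so 0.8054 = (0.60 + ρ_E + 0.98) / 2.980.
ρ_E = 0.8054·2.980 − 0.60 − 0.98 = 0.820.

0.820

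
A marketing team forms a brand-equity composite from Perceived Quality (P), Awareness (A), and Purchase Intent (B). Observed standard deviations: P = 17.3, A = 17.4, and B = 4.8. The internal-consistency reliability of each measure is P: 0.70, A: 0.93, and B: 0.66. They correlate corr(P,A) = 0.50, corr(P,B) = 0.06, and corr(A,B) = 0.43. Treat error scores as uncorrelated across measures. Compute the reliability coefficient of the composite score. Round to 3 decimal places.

0.882

Var(P+A+B) = 17.3² + 17.4² + 4.8² + 2·[17.3·17.4·0.50 + 17.3·4.8·0.06 + 17.4·4.8·0.43] = 625.09 + 382.812 = 1007.9.
Because errors are independent across components, Cov(Tᵢ,Tⱼ) = Cov(Xᵢ,Xⱼ); the off-diagonal part of the true-score variance is the same as above.
True-score variance = [17.3²·0.70 + 17.4²·0.93 + 4.8²·0.66] + 382.812 = 506.276 + 382.812 = 889.088.
Reliability = 889.088 / 1007.9 = 0.882.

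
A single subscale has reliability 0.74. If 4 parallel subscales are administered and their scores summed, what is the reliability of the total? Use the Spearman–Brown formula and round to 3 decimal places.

ρ_k = kρ / (1 + (k−1)ρ) = 4·0.74 / (1 + 3·0.74) = 2.960 / 3.220 = 0.919.

0.919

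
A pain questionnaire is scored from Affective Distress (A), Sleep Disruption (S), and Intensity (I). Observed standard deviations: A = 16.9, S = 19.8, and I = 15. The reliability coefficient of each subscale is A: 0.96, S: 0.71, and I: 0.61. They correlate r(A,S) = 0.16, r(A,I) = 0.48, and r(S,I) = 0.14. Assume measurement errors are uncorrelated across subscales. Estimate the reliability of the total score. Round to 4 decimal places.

Var(A+S+I) = 16.9² + 19.8² + 15² + 2·[16.9·19.8·0.16 + 16.9·15·0.48 + 19.8·15·0.14] = 902.65 + 433.598 = 1336.25.
Under uncorrelated errors the observed covariances equal the true-score covariances, so only the own-variance terms attenuate.
True-score variance = [16.9²·0.96 + 19.8²·0.71 + 15²·0.61] + 433.598 = 689.784 + 433.598 = 1123.38.
Reliability = 1123.38 / 1336.25 = 0.8407.

0.8407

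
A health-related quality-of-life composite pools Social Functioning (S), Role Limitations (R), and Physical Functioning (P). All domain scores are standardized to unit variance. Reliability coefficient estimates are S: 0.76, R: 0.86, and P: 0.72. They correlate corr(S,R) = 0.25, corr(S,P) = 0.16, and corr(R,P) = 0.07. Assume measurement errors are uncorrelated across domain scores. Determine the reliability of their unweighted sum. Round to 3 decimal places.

Var(S+R+P) = 3 + 2·[0.25 + 0.16 + 0.07] = 3 + 0.96 = 3.96.
Under uncorrelated errors the observed covariances equal the true-score covariances, so only the own-variance terms attenuate.
True-score variance = [0.76 + 0.86 + 0.72] + 0.96 = 2.34 + 0.96 = 3.3.
Reliability = 3.3 / 3.96 = 0.833.

0.833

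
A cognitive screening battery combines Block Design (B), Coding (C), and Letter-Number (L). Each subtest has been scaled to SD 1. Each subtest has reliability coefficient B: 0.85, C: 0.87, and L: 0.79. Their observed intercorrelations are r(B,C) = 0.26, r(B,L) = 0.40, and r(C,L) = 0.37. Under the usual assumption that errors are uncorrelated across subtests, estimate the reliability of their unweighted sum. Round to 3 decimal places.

Var(B+C+L) = 3 + 2·[0.26 + 0.40 + 0.37] = 3 + 2.06 = 5.06.
Under uncorrelated errors the observed covariances equal the true-score covariances, so only the own-variance terms attenuate.
True-score variance = [0.85 + 0.87 + 0.79] + 2.06 = 2.51 + 2.06 = 4.57.
Reliability = 4.57 / 5.06 = 0.903.

0.903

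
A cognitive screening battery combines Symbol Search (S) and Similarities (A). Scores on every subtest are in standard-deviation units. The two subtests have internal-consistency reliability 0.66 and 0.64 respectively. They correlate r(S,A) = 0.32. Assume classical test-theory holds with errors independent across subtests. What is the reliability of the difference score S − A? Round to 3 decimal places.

Var(S−A) = 1 + 1 − 2·0.32 = 2 − 0.64 = 1.36.
Under uncorrelated errors the observed covariances equal the true-score covariances, so only the own-variance terms attenuate.
True-score variance = [0.66 + 0.64] − 0.64 = 1.3 − 0.64 = 0.66.
Reliability = 0.66 / 1.36 = 0.485.

0.485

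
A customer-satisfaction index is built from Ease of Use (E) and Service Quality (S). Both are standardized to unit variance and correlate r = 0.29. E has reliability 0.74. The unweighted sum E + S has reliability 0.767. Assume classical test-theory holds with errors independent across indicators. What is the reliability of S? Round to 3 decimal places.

0.659

Var(E+S) = 2 + 2·0.29 = 2.580.
True-score variance = ρ_E + ρ_S + 2·0.29, so 0.767 = (0.74 + ρ_S + 0.58) / 2.580.
ρ_S = 0.767·2.580 − 0.74 − 0.58 = 0.659.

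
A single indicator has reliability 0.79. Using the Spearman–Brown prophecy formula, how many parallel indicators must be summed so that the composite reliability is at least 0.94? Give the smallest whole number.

k ≥ ρ*(1−ρ₁)/(ρ₁(1−ρ*)) = 0.94·0.21 / (0.79·0.06) = 4.165.
Smallest integer k = 5.

5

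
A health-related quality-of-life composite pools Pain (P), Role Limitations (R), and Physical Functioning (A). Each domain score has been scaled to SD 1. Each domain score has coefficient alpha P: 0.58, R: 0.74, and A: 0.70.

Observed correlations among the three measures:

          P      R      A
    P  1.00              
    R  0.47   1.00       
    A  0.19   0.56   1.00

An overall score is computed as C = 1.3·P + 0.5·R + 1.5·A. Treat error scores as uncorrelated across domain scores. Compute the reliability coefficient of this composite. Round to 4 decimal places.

Var(C) = 1.3² + 0.5² + 1.5² + 2·[0.65·0.47 + 1.95·0.19 + 0.75·0.56] = 4.19 + 2.192 = 6.382.
Because errors are independent across components, Cov(Tᵢ,Tⱼ) = Cov(Xᵢ,Xⱼ); the off-diagonal part of the true-score variance is the same as above.
True-score variance = [1.3²·0.58 + 0.5²·0.74 + 1.5²·0.70] + 2.192 = 2.7402 + 2.192 = 4.9322.
Reliability = 4.9322 / 6.382 = 0.7728.

0.7728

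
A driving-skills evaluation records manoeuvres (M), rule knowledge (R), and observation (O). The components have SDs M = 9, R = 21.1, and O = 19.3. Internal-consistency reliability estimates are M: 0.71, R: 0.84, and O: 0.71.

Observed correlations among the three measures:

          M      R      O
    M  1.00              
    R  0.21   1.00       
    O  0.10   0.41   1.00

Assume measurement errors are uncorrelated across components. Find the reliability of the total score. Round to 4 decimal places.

Var(M+R+O) = 9² + 21.1² + 19.3² + 2·[9·21.1·0.21 + 9·19.3·0.10 + 21.1·19.3·0.41] = 898.7 + 448.427 = 1347.13.
With uncorrelated errors the cross-covariances are all true-score covariance, so they carry over unchanged; only the diagonal terms shrink to ρᵢσᵢ².
True-score variance = [9²·0.71 + 21.1²·0.84 + 19.3²·0.71] + 448.427 = 695.954 + 448.427 = 1144.38.
Reliability = 1144.38 / 1347.13 = 0.8495.

0.8495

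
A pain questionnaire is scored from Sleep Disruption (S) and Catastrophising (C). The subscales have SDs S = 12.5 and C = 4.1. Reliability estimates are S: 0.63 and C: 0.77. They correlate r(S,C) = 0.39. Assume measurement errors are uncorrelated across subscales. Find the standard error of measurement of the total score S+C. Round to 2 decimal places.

Var(total) = 173.06 + 39.975 = 213.035.
True-score variance = 111.381 + 39.975 = 151.356, so reliability = 0.7105.
Error variance = 213.035 − 151.356 = 61.6788; SEM = √61.6788 = 7.85.

7.85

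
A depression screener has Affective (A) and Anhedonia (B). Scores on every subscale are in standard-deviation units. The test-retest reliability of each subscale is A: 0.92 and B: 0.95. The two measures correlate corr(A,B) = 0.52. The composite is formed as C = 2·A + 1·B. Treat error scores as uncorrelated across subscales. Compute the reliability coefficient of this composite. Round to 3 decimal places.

0.948

Var(C) = 2² + 1 + 2·[2·0.52] = 5 + 2.08 = 7.08.
Under uncorrelated errors the observed covariances equal the true-score covariances, so only the own-variance terms attenuate.
True-score variance = [2²·0.92 + 0.95] + 2.08 = 4.63 + 2.08 = 6.71.
Reliability = 6.71 / 7.08 = 0.948.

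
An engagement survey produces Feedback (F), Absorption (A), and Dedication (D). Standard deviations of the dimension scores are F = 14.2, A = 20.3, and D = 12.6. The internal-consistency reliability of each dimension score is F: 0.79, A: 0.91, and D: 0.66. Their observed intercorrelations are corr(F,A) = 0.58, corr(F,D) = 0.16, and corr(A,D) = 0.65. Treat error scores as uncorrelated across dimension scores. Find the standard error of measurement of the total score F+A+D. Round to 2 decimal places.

Var(total) = 772.49 + 724.15 = 1496.64.
True-score variance = 639.079 + 724.15 = 1363.23, so reliability = 0.9109.
Error variance = 1496.64 − 1363.23 = 133.411; SEM = √133.411 = 11.55.

11.55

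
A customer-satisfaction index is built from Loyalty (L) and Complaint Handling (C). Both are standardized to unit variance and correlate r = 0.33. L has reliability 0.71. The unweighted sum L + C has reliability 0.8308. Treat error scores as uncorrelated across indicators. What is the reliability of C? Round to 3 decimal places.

Var(L+C) = 2 + 2·0.33 = 2.660.
True-score variance = ρ_L + ρ_C + 2·0.33, so 0.8308 = (0.71 + ρ_C + 0.66) / 2.660.
ρ_C = 0.8308·2.660 − 0.71 − 0.66 = 0.840.

0.840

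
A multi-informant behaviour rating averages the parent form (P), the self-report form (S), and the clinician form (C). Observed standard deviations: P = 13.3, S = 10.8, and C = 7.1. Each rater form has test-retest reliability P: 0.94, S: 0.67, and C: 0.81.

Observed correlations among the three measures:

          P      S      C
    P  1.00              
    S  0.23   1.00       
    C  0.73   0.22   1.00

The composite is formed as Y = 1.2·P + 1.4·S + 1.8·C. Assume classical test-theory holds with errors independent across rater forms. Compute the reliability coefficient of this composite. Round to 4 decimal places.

Var(Y) = 1.2²·13.3² + 1.4²·10.8² + 1.8²·7.1² + 2·[1.68·13.3·10.8·0.23 + 2.16·13.3·7.1·0.73 + 2.52·10.8·7.1·0.22] = 646.664 + 493.822 = 1140.49.
Under uncorrelated errors the observed covariances equal the true-score covariances, so only the own-variance terms attenuate.
True-score variance = [1.2²·13.3²·0.94 + 1.4²·10.8²·0.67 + 1.8²·7.1²·0.81] + 493.822 = 524.906 + 493.822 = 1018.73.
Reliability = 1018.73 / 1140.49 = 0.8932.

0.8932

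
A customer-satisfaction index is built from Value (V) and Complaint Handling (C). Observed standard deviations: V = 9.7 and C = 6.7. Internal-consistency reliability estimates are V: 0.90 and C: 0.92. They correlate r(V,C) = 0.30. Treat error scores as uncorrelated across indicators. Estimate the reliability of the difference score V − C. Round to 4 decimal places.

Var(V−C) = 9.7² + 6.7² − 2·9.7·6.7·0.30 = 138.98 − 38.994 = 99.986.
With uncorrelated errors the cross-covariances are all true-score covariance, so they carry over unchanged; only the diagonal terms shrink to ρᵢσᵢ².
True-score variance = [9.7²·0.90 + 6.7²·0.92] − 38.994 = 125.98 − 38.994 = 86.9858.
Reliability = 86.9858 / 99.986 = 0.8700.

0.8700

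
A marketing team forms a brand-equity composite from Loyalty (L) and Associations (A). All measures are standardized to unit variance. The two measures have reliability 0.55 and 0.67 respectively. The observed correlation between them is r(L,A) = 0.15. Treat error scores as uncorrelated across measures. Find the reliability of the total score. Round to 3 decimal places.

Var(L+A) = 2 + 2·[0.15] = 2 + 0.3 = 2.3.
Because errors are independent across components, Cov(Tᵢ,Tⱼ) = Cov(Xᵢ,Xⱼ); the off-diagonal part of the true-score variance is the same as above.
True-score variance = [0.55 + 0.67] + 0.3 = 1.22 + 0.3 = 1.52.
Reliability = 1.52 / 2.3 = 0.661.

0.661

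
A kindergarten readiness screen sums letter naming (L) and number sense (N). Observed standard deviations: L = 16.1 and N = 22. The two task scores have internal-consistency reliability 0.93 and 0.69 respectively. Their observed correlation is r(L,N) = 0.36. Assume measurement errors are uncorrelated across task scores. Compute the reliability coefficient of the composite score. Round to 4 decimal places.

Var(L+N) = 16.1² + 22² + 2·[16.1·22·0.36] = 743.21 + 255.024 = 998.234.
Under uncorrelated errors the observed covariances equal the true-score covariances, so only the own-variance terms attenuate.
True-score variance = [16.1²·0.93 + 22²·0.69] + 255.024 = 575.025 + 255.024 = 830.049.
Reliability = 830.049 / 998.234 = 0.8315.

0.8315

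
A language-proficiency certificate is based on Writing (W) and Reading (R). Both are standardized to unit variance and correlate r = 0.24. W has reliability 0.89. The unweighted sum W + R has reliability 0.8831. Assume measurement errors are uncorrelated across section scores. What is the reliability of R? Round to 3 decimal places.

0.820

Var(W+R) = 2 + 2·0.24 = 2.480.
True-score variance = ρ_W + ρ_R + 2·0.24, so 0.8831 = (0.89 + ρ_R + 0.48) / 2.480.
ρ_R = 0.8831·2.480 − 0.89 − 0.48 = 0.820.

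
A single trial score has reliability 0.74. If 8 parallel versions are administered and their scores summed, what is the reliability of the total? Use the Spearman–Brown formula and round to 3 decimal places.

0.958

ρ_k = kρ / (1 + (k−1)ρ) = 8·0.74 / (1 + 7·0.74) = 5.920 / 6.180 = 0.958.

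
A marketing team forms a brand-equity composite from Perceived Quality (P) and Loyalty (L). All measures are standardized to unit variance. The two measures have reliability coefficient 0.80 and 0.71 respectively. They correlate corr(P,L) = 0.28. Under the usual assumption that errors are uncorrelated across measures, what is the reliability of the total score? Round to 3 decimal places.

Var(P+L) = 2 + 2·[0.28] = 2 + 0.56 = 2.56.
Under uncorrelated errors the observed covariances equal the true-score covariances, so only the own-variance terms attenuate.
True-score variance = [0.80 + 0.71] + 0.56 = 1.51 + 0.56 = 2.07.
Reliability = 2.07 / 2.56 = 0.809.

0.809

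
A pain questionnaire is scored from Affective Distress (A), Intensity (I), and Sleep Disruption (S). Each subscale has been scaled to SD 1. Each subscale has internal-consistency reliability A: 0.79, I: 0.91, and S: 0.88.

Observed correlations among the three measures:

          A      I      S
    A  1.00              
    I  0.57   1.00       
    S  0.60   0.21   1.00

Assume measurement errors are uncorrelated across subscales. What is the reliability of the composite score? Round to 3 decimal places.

0.927

Var(A+I+S) = 3 + 2·[0.57 + 0.60 + 0.21] = 3 + 2.76 = 5.76.
With uncorrelated errors the cross-covariances are all true-score covariance, so they carry over unchanged; only the diagonal terms shrink to ρᵢσᵢ².
True-score variance = [0.79 + 0.91 + 0.88] + 2.76 = 2.58 + 2.76 = 5.34.
Reliability = 5.34 / 5.76 = 0.927.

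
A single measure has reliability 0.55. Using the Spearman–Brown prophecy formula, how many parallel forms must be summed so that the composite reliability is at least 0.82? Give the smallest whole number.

4

k ≥ ρ*(1−ρ₁)/(ρ₁(1−ρ*)) = 0.82·0.45 / (0.55·0.18) = 3.727.
Smallest integer k = 4.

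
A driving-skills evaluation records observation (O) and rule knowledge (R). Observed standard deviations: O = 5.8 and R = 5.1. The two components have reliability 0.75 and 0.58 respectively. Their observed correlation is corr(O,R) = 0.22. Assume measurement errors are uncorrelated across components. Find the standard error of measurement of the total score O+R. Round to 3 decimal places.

4.397

Var(total) = 59.65 + 13.0152 = 72.6652.
True-score variance = 40.3158 + 13.0152 = 53.331, so reliability = 0.7339.
Error variance = 72.6652 − 53.331 = 19.3342; SEM = √19.3342 = 4.397.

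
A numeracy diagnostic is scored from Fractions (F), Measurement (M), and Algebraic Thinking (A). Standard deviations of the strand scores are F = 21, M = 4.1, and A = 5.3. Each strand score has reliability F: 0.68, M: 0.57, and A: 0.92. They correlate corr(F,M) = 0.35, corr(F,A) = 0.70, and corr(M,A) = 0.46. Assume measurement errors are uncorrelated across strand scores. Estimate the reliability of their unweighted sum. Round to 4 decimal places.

0.7914

Var(F+M+A) = 21² + 4.1² + 5.3² + 2·[21·4.1·0.35 + 21·5.3·0.70 + 4.1·5.3·0.46] = 485.9 + 236.082 = 721.982.
Because errors are independent across components, Cov(Tᵢ,Tⱼ) = Cov(Xᵢ,Xⱼ); the off-diagonal part of the true-score variance is the same as above.
True-score variance = [21²·0.68 + 4.1²·0.57 + 5.3²·0.92] + 236.082 = 335.305 + 236.082 = 571.386.
Reliability = 571.386 / 721.982 = 0.7914.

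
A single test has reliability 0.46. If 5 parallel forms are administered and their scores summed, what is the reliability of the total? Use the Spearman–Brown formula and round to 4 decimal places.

ρ_k = kρ / (1 + (k−1)ρ) = 5·0.46 / (1 + 4·0.46) = 2.300 / 2.840 = 0.8099.

0.8099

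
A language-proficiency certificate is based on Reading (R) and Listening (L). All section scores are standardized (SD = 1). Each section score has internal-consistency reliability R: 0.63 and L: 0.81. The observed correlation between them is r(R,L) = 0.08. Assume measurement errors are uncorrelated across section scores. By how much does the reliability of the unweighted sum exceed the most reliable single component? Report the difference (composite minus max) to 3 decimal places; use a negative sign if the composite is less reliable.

-0.069

Var(sum) = 2 + 0.16 = 2.16; true-score variance = 1.44 + 0.16 = 1.6; composite reliability = 0.7407.
Max component reliability = 0.8100.
Difference = 0.7407 − 0.8100 = -0.069.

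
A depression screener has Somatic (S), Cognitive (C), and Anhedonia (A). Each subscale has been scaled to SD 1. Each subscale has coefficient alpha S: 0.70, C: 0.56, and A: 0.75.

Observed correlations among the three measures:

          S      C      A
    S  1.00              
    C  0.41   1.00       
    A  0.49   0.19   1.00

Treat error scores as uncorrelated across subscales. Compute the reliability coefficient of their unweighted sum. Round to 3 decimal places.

Var(S+C+A) = 3 + 2·[0.41 + 0.49 + 0.19] = 3 + 2.18 = 5.18.
Because errors are independent across components, Cov(Tᵢ,Tⱼ) = Cov(Xᵢ,Xⱼ); the off-diagonal part of the true-score variance is the same as above.
True-score variance = [0.70 + 0.56 + 0.75] + 2.18 = 2.01 + 2.18 = 4.19.
Reliability = 4.19 / 5.18 = 0.809.

0.809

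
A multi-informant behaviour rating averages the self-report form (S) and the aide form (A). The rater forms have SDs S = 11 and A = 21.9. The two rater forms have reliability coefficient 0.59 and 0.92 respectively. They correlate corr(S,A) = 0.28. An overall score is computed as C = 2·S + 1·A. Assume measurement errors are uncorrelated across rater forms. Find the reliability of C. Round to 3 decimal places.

0.808

Var(C) = 2²·11² + 21.9² + 2·[2·11·21.9·0.28] = 963.61 + 269.808 = 1233.42.
Under uncorrelated errors the observed covariances equal the true-score covariances, so only the own-variance terms attenuate.
True-score variance = [2²·11²·0.59 + 21.9²·0.92] + 269.808 = 726.801 + 269.808 = 996.609.
Reliability = 996.609 / 1233.42 = 0.808.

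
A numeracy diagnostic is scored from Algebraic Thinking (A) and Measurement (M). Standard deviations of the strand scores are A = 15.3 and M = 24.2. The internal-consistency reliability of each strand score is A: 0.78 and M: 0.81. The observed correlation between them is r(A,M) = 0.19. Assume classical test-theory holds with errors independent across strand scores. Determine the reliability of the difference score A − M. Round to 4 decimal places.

Var(A−M) = 15.3² + 24.2² − 2·15.3·24.2·0.19 = 819.73 − 140.699 = 679.031.
With uncorrelated errors the cross-covariances are all true-score covariance, so they carry over unchanged; only the diagonal terms shrink to ρᵢσᵢ².
True-score variance = [15.3²·0.78 + 24.2²·0.81] − 140.699 = 656.959 − 140.699 = 516.26.
Reliability = 516.26 / 679.031 = 0.7603.

0.7603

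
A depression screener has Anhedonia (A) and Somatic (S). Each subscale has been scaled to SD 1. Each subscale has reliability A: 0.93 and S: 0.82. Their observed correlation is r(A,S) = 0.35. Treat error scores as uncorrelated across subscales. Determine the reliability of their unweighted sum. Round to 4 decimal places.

0.9074

Var(A+S) = 2 + 2·[0.35] = 2 + 0.7 = 2.7.
Because errors are independent across components, Cov(Tᵢ,Tⱼ) = Cov(Xᵢ,Xⱼ); the off-diagonal part of the true-score variance is the same as above.
True-score variance = [0.93 + 0.82] + 0.7 = 1.75 + 0.7 = 2.45.
Reliability = 2.45 / 2.7 = 0.9074.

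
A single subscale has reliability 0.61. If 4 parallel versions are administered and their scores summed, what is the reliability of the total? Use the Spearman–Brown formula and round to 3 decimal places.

ρ_k = kρ / (1 + (k−1)ρ) = 4·0.61 / (1 + 3·0.61) = 2.440 / 2.830 = 0.862.

0.862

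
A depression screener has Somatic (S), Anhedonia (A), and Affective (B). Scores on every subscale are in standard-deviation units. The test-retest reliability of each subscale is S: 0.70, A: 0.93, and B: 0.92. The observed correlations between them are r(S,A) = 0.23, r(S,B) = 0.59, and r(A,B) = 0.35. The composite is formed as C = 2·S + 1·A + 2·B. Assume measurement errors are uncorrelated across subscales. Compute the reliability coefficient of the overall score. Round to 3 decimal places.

0.901

Var(C) = 2² + 1 + 2² + 2·[2·0.23 + 4·0.59 + 2·0.35] = 9 + 7.04 = 16.04.
Under uncorrelated errors the observed covariances equal the true-score covariances, so only the own-variance terms attenuate.
True-score variance = [2²·0.70 + 0.93 + 2²·0.92] + 7.04 = 7.41 + 7.04 = 14.45.
Reliability = 14.45 / 16.04 = 0.901.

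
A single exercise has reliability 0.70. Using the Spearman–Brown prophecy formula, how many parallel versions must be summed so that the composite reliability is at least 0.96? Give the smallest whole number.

11

k ≥ ρ*(1−ρ₁)/(ρ₁(1−ρ*)) = 0.96·0.30 / (0.70·0.04) = 10.286.
Smallest integer k = 11.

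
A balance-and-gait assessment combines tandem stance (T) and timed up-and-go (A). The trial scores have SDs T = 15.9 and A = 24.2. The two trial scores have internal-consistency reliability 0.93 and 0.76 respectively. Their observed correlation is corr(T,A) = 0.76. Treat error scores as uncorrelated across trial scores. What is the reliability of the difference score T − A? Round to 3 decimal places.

Var(T−A) = 15.9² + 24.2² − 2·15.9·24.2·0.76 = 838.45 − 584.866 = 253.584.
With uncorrelated errors the cross-covariances are all true-score covariance, so they carry over unchanged; only the diagonal terms shrink to ρᵢσᵢ².
True-score variance = [15.9²·0.93 + 24.2²·0.76] − 584.866 = 680.2 − 584.866 = 95.3341.
Reliability = 95.3341 / 253.584 = 0.376.

0.376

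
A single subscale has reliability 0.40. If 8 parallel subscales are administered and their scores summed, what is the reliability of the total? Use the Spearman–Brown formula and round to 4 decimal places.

ρ_k = kρ / (1 + (k−1)ρ) = 8·0.40 / (1 + 7·0.40) = 3.200 / 3.800 = 0.8421.

0.8421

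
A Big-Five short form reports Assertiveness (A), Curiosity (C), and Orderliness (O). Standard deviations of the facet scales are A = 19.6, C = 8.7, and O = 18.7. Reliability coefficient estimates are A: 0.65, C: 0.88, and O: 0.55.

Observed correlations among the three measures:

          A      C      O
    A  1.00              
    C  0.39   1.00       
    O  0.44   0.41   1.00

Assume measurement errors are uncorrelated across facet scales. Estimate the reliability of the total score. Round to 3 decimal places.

0.785

Var(A+C+O) = 19.6² + 8.7² + 18.7² + 2·[19.6·8.7·0.39 + 19.6·18.7·0.44 + 8.7·18.7·0.41] = 809.54 + 588.949 = 1398.49.
Because errors are independent across components, Cov(Tᵢ,Tⱼ) = Cov(Xᵢ,Xⱼ); the off-diagonal part of the true-score variance is the same as above.
True-score variance = [19.6²·0.65 + 8.7²·0.88 + 18.7²·0.55] + 588.949 = 508.641 + 588.949 = 1097.59.
Reliability = 1097.59 / 1398.49 = 0.785.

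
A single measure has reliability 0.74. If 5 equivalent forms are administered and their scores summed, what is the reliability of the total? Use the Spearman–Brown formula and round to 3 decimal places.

0.934

ρ_k = kρ / (1 + (k−1)ρ) = 5·0.74 / (1 + 4·0.74) = 3.700 / 3.960 = 0.934.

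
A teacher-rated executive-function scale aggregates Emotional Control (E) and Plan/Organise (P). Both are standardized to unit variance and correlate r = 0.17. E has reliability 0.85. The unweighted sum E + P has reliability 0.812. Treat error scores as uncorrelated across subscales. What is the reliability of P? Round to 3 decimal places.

Var(E+P) = 2 + 2·0.17 = 2.340.
True-score variance = ρ_E + ρ_P + 2·0.17, so 0.812 = (0.85 + ρ_P + 0.34) / 2.340.
ρ_P = 0.812·2.340 − 0.85 − 0.34 = 0.710.

0.710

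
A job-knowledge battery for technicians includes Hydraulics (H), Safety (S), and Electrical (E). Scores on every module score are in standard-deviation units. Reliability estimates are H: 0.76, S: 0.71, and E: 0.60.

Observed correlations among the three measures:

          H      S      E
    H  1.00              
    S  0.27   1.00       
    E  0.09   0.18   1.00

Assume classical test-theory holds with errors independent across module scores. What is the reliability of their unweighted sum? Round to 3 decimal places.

Var(H+S+E) = 3 + 2·[0.27 + 0.09 + 0.18] = 3 + 1.08 = 4.08.
With uncorrelated errors the cross-covariances are all true-score covariance, so they carry over unchanged; only the diagonal terms shrink to ρᵢσᵢ².
True-score variance = [0.76 + 0.71 + 0.60] + 1.08 = 2.07 + 1.08 = 3.15.
Reliability = 3.15 / 4.08 = 0.772.

0.772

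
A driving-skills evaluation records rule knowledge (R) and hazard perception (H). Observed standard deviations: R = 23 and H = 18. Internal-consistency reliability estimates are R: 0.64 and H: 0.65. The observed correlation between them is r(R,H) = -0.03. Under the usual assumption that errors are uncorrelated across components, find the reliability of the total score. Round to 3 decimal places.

0.633

Var(R+H) = 23² + 18² + 2·[23·18·(-0.03)] = 853 − 24.84 = 828.16.
Under uncorrelated errors the observed covariances equal the true-score covariances, so only the own-variance terms attenuate.
True-score variance = [23²·0.64 + 18²·0.65] − 24.84 = 549.16 − 24.84 = 524.32.
Reliability = 524.32 / 828.16 = 0.633.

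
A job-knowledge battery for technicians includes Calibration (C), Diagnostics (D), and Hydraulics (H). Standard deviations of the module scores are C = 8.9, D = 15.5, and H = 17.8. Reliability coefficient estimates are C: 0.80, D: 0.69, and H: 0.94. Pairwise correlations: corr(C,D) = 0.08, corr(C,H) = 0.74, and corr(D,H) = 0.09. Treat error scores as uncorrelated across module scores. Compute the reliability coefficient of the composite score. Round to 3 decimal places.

Var(C+D+H) = 8.9² + 15.5² + 17.8² + 2·[8.9·15.5·0.08 + 8.9·17.8·0.74 + 15.5·17.8·0.09] = 636.3 + 306.196 = 942.496.
Under uncorrelated errors the observed covariances equal the true-score covariances, so only the own-variance terms attenuate.
True-score variance = [8.9²·0.80 + 15.5²·0.69 + 17.8²·0.94] + 306.196 = 526.97 + 306.196 = 833.166.
Reliability = 833.166 / 942.496 = 0.884.

0.884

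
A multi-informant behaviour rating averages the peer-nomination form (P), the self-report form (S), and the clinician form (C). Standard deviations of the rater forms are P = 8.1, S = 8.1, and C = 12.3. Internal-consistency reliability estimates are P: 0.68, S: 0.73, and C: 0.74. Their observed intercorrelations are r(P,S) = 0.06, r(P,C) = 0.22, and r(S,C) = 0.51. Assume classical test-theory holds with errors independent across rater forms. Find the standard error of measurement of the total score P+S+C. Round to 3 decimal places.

Var(total) = 282.51 + 153.333 = 435.843.
True-score variance = 204.465 + 153.333 = 357.798, so reliability = 0.8209.
Error variance = 435.843 − 357.798 = 78.0453; SEM = √78.0453 = 8.834.

8.834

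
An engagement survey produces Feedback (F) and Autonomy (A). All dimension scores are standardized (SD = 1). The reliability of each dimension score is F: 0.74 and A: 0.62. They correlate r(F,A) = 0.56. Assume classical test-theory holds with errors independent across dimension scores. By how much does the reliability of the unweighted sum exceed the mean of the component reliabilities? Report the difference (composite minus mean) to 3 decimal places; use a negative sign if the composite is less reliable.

0.115

Var(sum) = 2 + 1.12 = 3.12; true-score variance = 1.36 + 1.12 = 2.48; composite reliability = 0.7949.
Mean component reliability = 0.6800.
Difference = 0.7949 − 0.6800 = 0.115.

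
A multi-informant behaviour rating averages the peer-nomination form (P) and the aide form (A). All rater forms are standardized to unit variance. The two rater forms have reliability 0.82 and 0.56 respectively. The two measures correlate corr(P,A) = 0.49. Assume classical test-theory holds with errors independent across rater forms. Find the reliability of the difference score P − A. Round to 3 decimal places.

0.392

Var(P−A) = 1 + 1 − 2·0.49 = 2 − 0.98 = 1.02.
Because errors are independent across components, Cov(Tᵢ,Tⱼ) = Cov(Xᵢ,Xⱼ); the off-diagonal part of the true-score variance is the same as above.
True-score variance = [0.82 + 0.56] − 0.98 = 1.38 − 0.98 = 0.4.
Reliability = 0.4 / 1.02 = 0.392.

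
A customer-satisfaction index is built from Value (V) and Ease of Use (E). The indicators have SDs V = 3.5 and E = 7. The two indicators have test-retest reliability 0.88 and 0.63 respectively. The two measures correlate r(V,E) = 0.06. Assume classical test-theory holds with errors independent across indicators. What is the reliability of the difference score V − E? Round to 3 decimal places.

Var(V−E) = 3.5² + 7² − 2·3.5·7·0.06 = 61.25 − 2.94 = 58.31.
Under uncorrelated errors the observed covariances equal the true-score covariances, so only the own-variance terms attenuate.
True-score variance = [3.5²·0.88 + 7²·0.63] − 2.94 = 41.65 − 2.94 = 38.71.
Reliability = 38.71 / 58.31 = 0.664.

0.664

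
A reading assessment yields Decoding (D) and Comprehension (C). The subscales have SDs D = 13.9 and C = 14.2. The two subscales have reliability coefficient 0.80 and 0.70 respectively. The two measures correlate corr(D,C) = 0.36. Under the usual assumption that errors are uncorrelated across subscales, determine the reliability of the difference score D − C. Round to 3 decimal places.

0.608

Var(D−C) = 13.9² + 14.2² − 2·13.9·14.2·0.36 = 394.85 − 142.114 = 252.736.
Under uncorrelated errors the observed covariances equal the true-score covariances, so only the own-variance terms attenuate.
True-score variance = [13.9²·0.80 + 14.2²·0.70] − 142.114 = 295.716 − 142.114 = 153.602.
Reliability = 153.602 / 252.736 = 0.608.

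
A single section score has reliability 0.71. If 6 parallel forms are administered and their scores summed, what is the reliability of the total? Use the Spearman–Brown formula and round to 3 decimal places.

ρ_k = kρ / (1 + (k−1)ρ) = 6·0.71 / (1 + 5·0.71) = 4.260 / 4.550 = 0.936.

0.936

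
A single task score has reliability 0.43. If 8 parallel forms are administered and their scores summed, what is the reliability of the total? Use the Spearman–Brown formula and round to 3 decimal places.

0.858

ρ_k = kρ / (1 + (k−1)ρ) = 8·0.43 / (1 + 7·0.43) = 3.440 / 4.010 = 0.858.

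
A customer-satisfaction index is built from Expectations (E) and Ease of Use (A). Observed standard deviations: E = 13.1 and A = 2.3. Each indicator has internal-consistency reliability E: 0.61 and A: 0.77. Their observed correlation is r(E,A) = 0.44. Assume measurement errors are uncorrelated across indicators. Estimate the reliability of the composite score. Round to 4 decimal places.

0.6650

Var(E+A) = 13.1² + 2.3² + 2·[13.1·2.3·0.44] = 176.9 + 26.5144 = 203.414.
Under uncorrelated errors the observed covariances equal the true-score covariances, so only the own-variance terms attenuate.
True-score variance = [13.1²·0.61 + 2.3²·0.77] + 26.5144 = 108.755 + 26.5144 = 135.27.
Reliability = 135.27 / 203.414 = 0.6650.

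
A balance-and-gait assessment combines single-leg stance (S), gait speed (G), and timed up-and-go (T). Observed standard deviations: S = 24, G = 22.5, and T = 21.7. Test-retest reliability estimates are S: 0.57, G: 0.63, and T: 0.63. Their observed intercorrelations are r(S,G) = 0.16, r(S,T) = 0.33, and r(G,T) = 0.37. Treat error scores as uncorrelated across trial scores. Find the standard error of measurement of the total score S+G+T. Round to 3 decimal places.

Var(total) = 1553.14 + 877.833 = 2430.97.
True-score variance = 943.918 + 877.833 = 1821.75, so reliability = 0.7494.
Error variance = 2430.97 − 1821.75 = 609.222; SEM = √609.222 = 24.682.

24.682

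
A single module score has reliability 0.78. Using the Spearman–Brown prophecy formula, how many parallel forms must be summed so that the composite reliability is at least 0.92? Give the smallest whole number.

k ≥ ρ*(1−ρ₁)/(ρ₁(1−ρ*)) = 0.92·0.22 / (0.78·0.08) = 3.244.
Smallest integer k = 4.

4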